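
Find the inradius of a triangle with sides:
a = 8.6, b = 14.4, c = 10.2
s = (a+b+c)/2 = (8.6+14.4+10.2)/2 = 16.6
Area = √(s(s-a)(s-b)(s-c)) = √(16.6·8·2.2·6.4) = 43.2415
r = Area/s = 43.2415/16.6 = 2.605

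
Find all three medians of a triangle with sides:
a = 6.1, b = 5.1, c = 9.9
Using m_x = ½√(2y² + 2z² - x²):
m_a = ½√(2·5.1² + 2·9.9² - 6.1²) = ½√210.83 = 7.26
m_b = ½√(2·6.1² + 2·9.9² - 5.1²) = ½√244.43 = 7.817
m_c = ½√(2·6.1² + 2·5.1² - 9.9²) = ½√28.43 = 2.666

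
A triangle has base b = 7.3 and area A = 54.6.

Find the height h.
A = ½bh  →  h = 2A/b
h = 2·54.6/7.3 = 14.96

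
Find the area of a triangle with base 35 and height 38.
Area = (1/2) * base * height
Area = (1/2) * 35 * 38
Area = 665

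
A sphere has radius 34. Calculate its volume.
Volume = (4/3) * pi * r³
Volume = (4/3) * pi * 34³
Volume = (4/3) * pi * 39304
Volume = 164636.21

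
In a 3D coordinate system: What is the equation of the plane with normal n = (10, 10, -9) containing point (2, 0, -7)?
d = n·P = (10)(2) + (10)(0) + (-9)(-7) = 83
Plane: 10x + 10y - 9z = 83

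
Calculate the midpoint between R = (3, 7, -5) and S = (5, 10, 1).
Midpoint = ((3+5)/2, (7+10)/2, (-5+1)/2) = (4, 8.5, -2)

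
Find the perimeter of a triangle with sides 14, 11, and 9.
Perimeter = sum of all sides
Perimeter = 14 + 11 + 9
Perimeter = 34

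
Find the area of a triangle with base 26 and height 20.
Area = (1/2) * base * height
Area = (1/2) * 26 * 20
Area = 260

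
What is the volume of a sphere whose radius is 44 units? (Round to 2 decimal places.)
Volume = (4/3) * pi * r³
Volume = (4/3) * pi * 44³
Volume = (4/3) * pi * 85184
Volume = 356817.90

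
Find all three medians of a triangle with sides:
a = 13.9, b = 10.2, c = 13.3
Using m_x = ½√(2y² + 2z² - x²):
m_a = ½√(2·10.2² + 2·13.3² - 13.9²) = ½√368.65 = 9.6
m_b = ½√(2·13.9² + 2·13.3² - 10.2²) = ½√636.16 = 12.61
m_c = ½√(2·13.9² + 2·10.2² - 13.3²) = ½√417.61 = 10.22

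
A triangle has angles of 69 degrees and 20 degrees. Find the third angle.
Sum of angles in a triangle = 180 degrees
Third angle = 180 - 69 - 20
Third angle = 91 degrees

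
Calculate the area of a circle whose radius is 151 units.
Area = pi * r²
Area = pi * 151²
Area = pi * 22801
Area = 71631.45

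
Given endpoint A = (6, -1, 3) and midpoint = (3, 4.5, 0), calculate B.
B = (2×3 - 6, 2×4.5 - (-1), 2×0 - 3) = (0, 10, -3)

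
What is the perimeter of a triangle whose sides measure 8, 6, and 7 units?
Perimeter = sum of all sides
Perimeter = 8 + 6 + 7
Perimeter = 21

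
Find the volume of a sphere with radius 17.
Volume = (4/3) * pi * r³
Volume = (4/3) * pi * 17³
Volume = (4/3) * pi * 4913
Volume = 20579.53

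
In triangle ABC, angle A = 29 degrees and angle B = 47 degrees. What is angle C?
Sum of angles in a triangle = 180 degrees
Third angle = 180 - 29 - 47
Third angle = 104 degrees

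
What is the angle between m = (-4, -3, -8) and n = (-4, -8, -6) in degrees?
m·n = 88, |m|² = 89, |n|² = 116
cos θ = 88/√10324 ≈ 0.8661
θ ≈ 29.99°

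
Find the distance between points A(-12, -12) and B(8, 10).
Using the distance formula: d = sqrt((x₂-x₁)² + (y₂-y₁)²)
dx = 8 - (-12) = 20
dy = 10 - (-12) = 22
d = sqrt(20² + 22²) = sqrt(400 + 484) = sqrt(884) = 29.73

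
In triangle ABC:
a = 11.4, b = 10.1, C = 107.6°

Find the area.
Using A = ½ab·sin(C):
A = ½·11.4·10.1·sin(107.6°) = ½·115.14·0.953191 = 54.88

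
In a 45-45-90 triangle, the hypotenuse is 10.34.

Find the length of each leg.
In a 45-45-90 triangle, hypotenuse = leg·√2  →  leg = hypotenuse/√2
leg = 10.34/√2 = 7.311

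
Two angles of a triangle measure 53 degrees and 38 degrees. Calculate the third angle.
Sum of angles in a triangle = 180 degrees
Third angle = 180 - 53 - 38
Third angle = 89 degrees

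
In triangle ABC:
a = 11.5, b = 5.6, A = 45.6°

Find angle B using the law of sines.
sin(B)/b = sin(A)/a
sin(B) = b·sin(A)/a = 5.6·sin(45.6°)/11.5 = 0.347917
B = arcsin(0.347917) = 20.36°  (b ≤ a, so B ≤ A and the acute solution is unique)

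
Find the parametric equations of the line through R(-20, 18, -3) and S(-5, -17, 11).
Direction vector d = S - R = (15, -35, 14)
x = -20 + 15t, y = 18 - 35t, z = -3 + 14t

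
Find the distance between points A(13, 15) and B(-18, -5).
Using the distance formula: d = sqrt((x₂-x₁)² + (y₂-y₁)²)
dx = (-18) - 13 = -31
dy = (-5) - 15 = -20
d = sqrt((-31)² + (-20)²) = sqrt(961 + 400) = sqrt(1361) = 36.89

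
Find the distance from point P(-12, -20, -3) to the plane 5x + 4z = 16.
d = |5(-12) + 0(-20) + 4(-3) - (16)| / √(5² + 0² + 4²) = 88/√41 = 13.74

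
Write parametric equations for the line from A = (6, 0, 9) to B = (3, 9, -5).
Direction vector d = B - A = (-3, 9, -14)
x = 6 - 3t, y = 0 + 9t, z = 9 - 14t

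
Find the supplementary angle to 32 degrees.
Supplementary angles sum to 180 degrees.
Other angle = 180 - 32
Other angle = 148 degrees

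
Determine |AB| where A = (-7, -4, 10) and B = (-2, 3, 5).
d = √[(5)² + (7)² + (-5)²] = √99 = 9.95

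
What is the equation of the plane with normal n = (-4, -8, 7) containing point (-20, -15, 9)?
d = n·P = (-4)(-20) + (-8)(-15) + (7)(9) = 263
Plane: -4x - 8y + 7z = 263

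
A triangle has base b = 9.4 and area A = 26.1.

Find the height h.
A = ½bh  →  h = 2A/b
h = 2·26.1/9.4 = 5.553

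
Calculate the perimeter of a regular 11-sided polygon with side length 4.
Perimeter = number of sides * side length
Perimeter = 11 * 4
Perimeter = 44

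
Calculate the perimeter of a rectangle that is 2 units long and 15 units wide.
Perimeter = 2 * (length + width)
Perimeter = 2 * (2 + 15)
Perimeter = 2 * 17
Perimeter = 34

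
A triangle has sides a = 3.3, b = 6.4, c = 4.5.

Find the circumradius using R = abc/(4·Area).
s = (a+b+c)/2 = 7.1
Area = √(s(s-a)(s-b)(s-c)) = √(7.1·3.8·0.7·2.6) = 7.0074
R = abc/(4·Area) = (3.3·6.4·4.5)/(4·7.0074) = 95.04/28.0296 = 3.391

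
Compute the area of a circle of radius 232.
Area = pi * r²
Area = pi * 232²
Area = pi * 53824
Area = 169093.08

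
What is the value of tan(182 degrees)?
tan(182 degrees) = 0.0349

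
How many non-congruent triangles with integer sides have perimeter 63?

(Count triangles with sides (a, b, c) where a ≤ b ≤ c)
With a ≤ b ≤ c and a + b + c = 63, the triangle inequality a + b > c gives c < 63/2, so c ≤ 31.
Iterate a from 1 to ⌊p/3⌋ = 21; for each a, b ranges from a to ⌊(p−a)/2⌋ with c = p − a − b, keeping only c ≥ b.
Triples: (1, 31, 31), (2, 30, 31), (3, 29, 31), …
Count = 91 triangles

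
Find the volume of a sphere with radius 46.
Volume = (4/3) * pi * r³
Volume = (4/3) * pi * 46³
Volume = (4/3) * pi * 97336
Volume = 407720.08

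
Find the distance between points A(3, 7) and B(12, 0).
Using the distance formula: d = sqrt((x₂-x₁)² + (y₂-y₁)²)
dx = 12 - 3 = 9
dy = 0 - 7 = -7
d = sqrt(9² + (-7)²) = sqrt(81 + 49) = sqrt(130) = 11.40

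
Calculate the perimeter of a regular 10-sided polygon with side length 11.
Perimeter = number of sides * side length
Perimeter = 10 * 11
Perimeter = 110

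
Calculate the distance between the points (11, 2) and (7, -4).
Using the distance formula: d = sqrt((x₂-x₁)² + (y₂-y₁)²)
dx = 7 - 11 = -4
dy = (-4) - 2 = -6
d = sqrt((-4)² + (-6)²) = sqrt(16 + 36) = sqrt(52) = 7.21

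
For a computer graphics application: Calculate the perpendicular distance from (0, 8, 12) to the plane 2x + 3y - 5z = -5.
d = |2(0) + 3(8) + (-5)(12) - (-5)| / √(2² + 3² + (-5)²) = 31/√38 = 5.029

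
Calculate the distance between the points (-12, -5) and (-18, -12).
Using the distance formula: d = sqrt((x₂-x₁)² + (y₂-y₁)²)
dx = (-18) - (-12) = -6
dy = (-12) - (-5) = -7
d = sqrt((-6)² + (-7)²) = sqrt(36 + 49) = sqrt(85) = 9.22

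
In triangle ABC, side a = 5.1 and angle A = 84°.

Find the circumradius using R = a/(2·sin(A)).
R = a/(2·sin(A)) = 5.1/(2·sin(84°))
R = 5.1/(2·0.994522) = 5.1/1.989044 = 2.564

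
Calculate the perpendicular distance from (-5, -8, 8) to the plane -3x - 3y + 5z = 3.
d = |(-3)(-5) + (-3)(-8) + 5(8) - (3)| / √((-3)² + (-3)² + 5²) = 76/√43 = 11.59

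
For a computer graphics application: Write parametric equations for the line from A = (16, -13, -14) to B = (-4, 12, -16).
Direction vector d = B - A = (-20, 25, -2)
x = 16 - 20t, y = -13 + 25t, z = -14 - 2t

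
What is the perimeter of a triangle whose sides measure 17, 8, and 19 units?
Perimeter = sum of all sides
Perimeter = 17 + 8 + 19
Perimeter = 44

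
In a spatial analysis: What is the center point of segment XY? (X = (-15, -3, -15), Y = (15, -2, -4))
Midpoint = ((-15+15)/2, (-3-2)/2, (-15-4)/2) = (0, -2.5, -9.5)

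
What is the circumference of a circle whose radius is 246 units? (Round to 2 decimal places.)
Circumference = 2 * pi * r
Circumference = 2 * pi * 246
Circumference = 1545.66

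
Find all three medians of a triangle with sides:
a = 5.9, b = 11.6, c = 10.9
Using m_x = ½√(2y² + 2z² - x²):
m_a = ½√(2·11.6² + 2·10.9² - 5.9²) = ½√471.93 = 10.86
m_b = ½√(2·5.9² + 2·10.9² - 11.6²) = ½√172.68 = 6.57
m_c = ½√(2·5.9² + 2·11.6² - 10.9²) = ½√219.93 = 7.415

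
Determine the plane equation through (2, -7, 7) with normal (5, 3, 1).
d = n·P = (5)(2) + (3)(-7) + (1)(7) = -4
Plane: 5x + 3y + z = -4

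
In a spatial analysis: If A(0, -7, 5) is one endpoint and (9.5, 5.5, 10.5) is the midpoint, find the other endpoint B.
B = (2×9.5 - 0, 2×5.5 - (-7), 2×10.5 - 5) = (19, 18, 16)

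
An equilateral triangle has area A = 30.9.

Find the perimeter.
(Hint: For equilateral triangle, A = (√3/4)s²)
A = (√3/4)s²  →  s² = 4A/√3 = 4·30.9/√3 = 71.3605
s = 8.44751
Perimeter = 3s = 25.34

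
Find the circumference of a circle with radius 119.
Circumference = 2 * pi * r
Circumference = 2 * pi * 119
Circumference = 747.70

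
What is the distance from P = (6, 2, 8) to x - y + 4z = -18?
d = |1(6) + (-1)(2) + 4(8) - (-18)| / √(1² + (-1)² + 4²) = 54/√18 = 12.73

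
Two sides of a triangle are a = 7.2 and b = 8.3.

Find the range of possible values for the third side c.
By the triangle inequality: |a - b| < c < a + b
|7.2 - 8.3| < c < 7.2 + 8.3
1.1 < c < 15.5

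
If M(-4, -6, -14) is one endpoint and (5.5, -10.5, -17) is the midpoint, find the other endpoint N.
N = (2×5.5 - (-4), 2×(-10.5) - (-6), 2×(-17) - (-14)) = (15, -15, -20)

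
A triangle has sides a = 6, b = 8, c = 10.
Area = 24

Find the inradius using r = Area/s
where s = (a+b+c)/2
s = (6+8+10)/2 = 12
r = Area/s = 24/12 = 2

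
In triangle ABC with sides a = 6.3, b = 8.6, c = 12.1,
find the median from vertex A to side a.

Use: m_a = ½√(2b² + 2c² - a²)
m_a = ½√(2·8.6² + 2·12.1² - 6.3²)
m_a = ½√(147.92 + 292.82 - 39.69) = ½√401.05 = 10.01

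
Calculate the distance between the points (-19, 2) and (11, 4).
Using the distance formula: d = sqrt((x₂-x₁)² + (y₂-y₁)²)
dx = 11 - (-19) = 30
dy = 4 - 2 = 2
d = sqrt(30² + 2²) = sqrt(900 + 4) = sqrt(904) = 30.07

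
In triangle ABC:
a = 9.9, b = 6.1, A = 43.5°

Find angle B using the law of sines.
sin(B)/b = sin(A)/a
sin(B) = b·sin(A)/a = 6.1·sin(43.5°)/9.9 = 0.424138
B = arcsin(0.424138) = 25.1°  (b ≤ a, so B ≤ A and the acute solution is unique)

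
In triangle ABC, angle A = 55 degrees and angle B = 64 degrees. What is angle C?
Sum of angles in a triangle = 180 degrees
Third angle = 180 - 55 - 64
Third angle = 61 degrees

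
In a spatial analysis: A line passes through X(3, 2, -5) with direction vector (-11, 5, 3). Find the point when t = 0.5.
P(0.5) = (3 + (-11)(0.5), 2 + 5(0.5), -5 + 3(0.5)) = (-2.5, 4.5, -3.5)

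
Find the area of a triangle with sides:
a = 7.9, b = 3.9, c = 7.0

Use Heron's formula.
s = (a+b+c)/2 = (7.9+3.9+7.0)/2 = 9.4
A = √(s(s-a)(s-b)(s-c)) = √(9.4·1.5·5.5·2.4)
A = √186.12 = 13.64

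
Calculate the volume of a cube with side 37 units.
Volume = s³
Volume = 37³
Volume = 50653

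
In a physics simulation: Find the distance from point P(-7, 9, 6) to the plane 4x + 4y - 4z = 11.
d = |4(-7) + 4(9) + (-4)(6) - (11)| / √(4² + 4² + (-4)²) = 27/√48 = 3.897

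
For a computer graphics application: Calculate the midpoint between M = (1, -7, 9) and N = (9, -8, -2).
Midpoint = ((1+9)/2, (-7-8)/2, (9-2)/2) = (5, -7.5, 3.5)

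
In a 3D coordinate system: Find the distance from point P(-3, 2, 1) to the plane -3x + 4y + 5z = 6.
d = |(-3)(-3) + 4(2) + 5(1) - (6)| / √((-3)² + 4² + 5²) = 16/√50 = 2.263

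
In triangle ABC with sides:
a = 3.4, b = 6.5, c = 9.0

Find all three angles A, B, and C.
By the law of cosines:
cos(A) = (b² + c² - a²)/(2bc) = 0.954615  →  A = 17.33°
cos(B) = (a² + c² - b²)/(2ac) = 0.822059  →  B = 34.71°
cos(C) = (a² + b² - c²)/(2ab) = -0.615158  →  C = 128°
Check: A + B + C = 180.0° ✓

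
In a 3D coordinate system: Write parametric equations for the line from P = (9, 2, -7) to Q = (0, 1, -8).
Direction vector d = Q - P = (-9, -1, -1)
x = 9 - 9t, y = 2 - t, z = -7 - t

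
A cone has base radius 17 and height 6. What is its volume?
Volume = (1/3) * pi * r² * h
Volume = (1/3) * pi * 17² * 6
Volume = (1/3) * pi * 289 * 6
Volume = (1/3) * pi * 1734
Volume = 1815.84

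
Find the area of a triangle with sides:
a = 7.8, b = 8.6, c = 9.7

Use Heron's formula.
s = (a+b+c)/2 = (7.8+8.6+9.7)/2 = 13.05
A = √(s(s-a)(s-b)(s-c)) = √(13.05·5.25·4.45·3.35)
A = √1021.35 = 31.96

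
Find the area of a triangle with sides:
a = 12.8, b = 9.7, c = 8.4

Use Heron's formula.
s = (a+b+c)/2 = (12.8+9.7+8.4)/2 = 15.45
A = √(s(s-a)(s-b)(s-c)) = √(15.45·2.65·5.75·7.05)
A = √1659.71 = 40.74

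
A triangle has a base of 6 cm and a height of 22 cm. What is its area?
Area = (1/2) * base * height
Area = (1/2) * 6 * 22
Area = 66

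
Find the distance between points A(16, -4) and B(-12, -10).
Using the distance formula: d = sqrt((x₂-x₁)² + (y₂-y₁)²)
dx = (-12) - 16 = -28
dy = (-10) - (-4) = -6
d = sqrt((-28)² + (-6)²) = sqrt(784 + 36) = sqrt(820) = 28.64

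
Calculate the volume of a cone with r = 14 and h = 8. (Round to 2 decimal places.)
Volume = (1/3) * pi * r² * h
Volume = (1/3) * pi * 14² * 8
Volume = (1/3) * pi * 196 * 8
Volume = (1/3) * pi * 1568
Volume = 1642.01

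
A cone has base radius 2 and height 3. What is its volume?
Volume = (1/3) * pi * r² * h
Volume = (1/3) * pi * 2² * 3
Volume = (1/3) * pi * 4 * 3
Volume = (1/3) * pi * 12
Volume = 12.57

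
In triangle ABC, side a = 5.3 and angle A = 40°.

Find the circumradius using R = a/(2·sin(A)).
R = a/(2·sin(A)) = 5.3/(2·sin(40°))
R = 5.3/(2·0.642788) = 5.3/1.285575 = 4.123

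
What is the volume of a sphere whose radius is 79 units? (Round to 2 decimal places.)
Volume = (4/3) * pi * r³
Volume = (4/3) * pi * 79³
Volume = (4/3) * pi * 493039
Volume = 2065236.93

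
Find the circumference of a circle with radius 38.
Circumference = 2 * pi * r
Circumference = 2 * pi * 38
Circumference = 238.76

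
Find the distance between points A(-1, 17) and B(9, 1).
Using the distance formula: d = sqrt((x₂-x₁)² + (y₂-y₁)²)
dx = 9 - (-1) = 10
dy = 1 - 17 = -16
d = sqrt(10² + (-16)²) = sqrt(100 + 256) = sqrt(356) = 18.87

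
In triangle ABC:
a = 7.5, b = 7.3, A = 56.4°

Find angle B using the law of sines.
sin(B)/b = sin(A)/a
sin(B) = b·sin(A)/a = 7.3·sin(56.4°)/7.5 = 0.810710
B = arcsin(0.810710) = 54.17°  (b ≤ a, so B ≤ A and the acute solution is unique)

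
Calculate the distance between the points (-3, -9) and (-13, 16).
Using the distance formula: d = sqrt((x₂-x₁)² + (y₂-y₁)²)
dx = (-13) - (-3) = -10
dy = 16 - (-9) = 25
d = sqrt((-10)² + 25²) = sqrt(100 + 625) = sqrt(725) = 26.93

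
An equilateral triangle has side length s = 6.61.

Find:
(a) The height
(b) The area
(a) Height h = s·√3/2 = 6.61·√3/2 = 5.724
(b) Area = (√3/4)·s² = (√3/4)·6.61² = (√3/4)·43.6921 = 18.92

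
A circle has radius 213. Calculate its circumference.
Circumference = 2 * pi * r
Circumference = 2 * pi * 213
Circumference = 1338.32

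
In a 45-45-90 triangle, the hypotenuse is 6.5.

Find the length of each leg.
In a 45-45-90 triangle, hypotenuse = leg·√2  →  leg = hypotenuse/√2
leg = 6.5/√2 = 4.596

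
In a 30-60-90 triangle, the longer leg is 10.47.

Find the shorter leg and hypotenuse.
In a 30-60-90 triangle, sides are in ratio 1 : √3 : 2.
Long leg = short leg·√3  →  short leg = 10.47/√3 = 6.045
Hypotenuse = 2·(short leg) = 2·10.47/√3 = 12.09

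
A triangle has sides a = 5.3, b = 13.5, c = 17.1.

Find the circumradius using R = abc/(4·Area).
s = (a+b+c)/2 = 17.95
Area = √(s(s-a)(s-b)(s-c)) = √(17.95·12.65·4.45·0.85) = 29.3067
R = abc/(4·Area) = (5.3·13.5·17.1)/(4·29.3067) = 1223.505/117.2268 = 10.44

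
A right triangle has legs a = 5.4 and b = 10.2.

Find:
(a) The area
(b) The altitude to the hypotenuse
(a) Area = ½ab = ½·5.4·10.2 = 27.54
(b) Hypotenuse c = √(5.4² + 10.2²) = √133.2 = 11.5412
    Area = ½·c·h_c  →  h_c = 2·Area/c = 2·27.54/11.5412 = 4.772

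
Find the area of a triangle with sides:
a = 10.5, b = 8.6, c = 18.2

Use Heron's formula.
s = (a+b+c)/2 = (10.5+8.6+18.2)/2 = 18.65
A = √(s(s-a)(s-b)(s-c)) = √(18.65·8.15·10.05·0.45)
A = √687.409 = 26.22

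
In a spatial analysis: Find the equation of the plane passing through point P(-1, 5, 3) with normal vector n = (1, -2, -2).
d = n·P = (1)(-1) + (-2)(5) + (-2)(3) = -17
Plane: x - 2y - 2z = -17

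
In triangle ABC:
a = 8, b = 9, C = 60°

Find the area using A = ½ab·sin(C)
A = ½·8·9·sin(60°) = ½·72·0.866025 = 31.18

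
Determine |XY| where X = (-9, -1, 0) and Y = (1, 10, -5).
d = √[(10)² + (11)² + (-5)²] = √246 = 15.68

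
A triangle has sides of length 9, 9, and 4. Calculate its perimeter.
Perimeter = sum of all sides
Perimeter = 9 + 9 + 4
Perimeter = 22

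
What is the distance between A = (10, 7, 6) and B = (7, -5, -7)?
d = √[(-3)² + (-12)² + (-13)²] = √322 = 17.94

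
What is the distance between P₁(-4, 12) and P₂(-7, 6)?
Using the distance formula: d = sqrt((x₂-x₁)² + (y₂-y₁)²)
dx = (-7) - (-4) = -3
dy = 6 - 12 = -6
d = sqrt((-3)² + (-6)²) = sqrt(9 + 36) = sqrt(45) = 6.71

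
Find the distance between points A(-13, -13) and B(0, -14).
Using the distance formula: d = sqrt((x₂-x₁)² + (y₂-y₁)²)
dx = 0 - (-13) = 13
dy = (-14) - (-13) = -1
d = sqrt(13² + (-1)²) = sqrt(169 + 1) = sqrt(170) = 13.04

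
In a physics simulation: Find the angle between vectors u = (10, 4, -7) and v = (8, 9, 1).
u·v = 109, |u|² = 165, |v|² = 146
cos θ = 109/√24090 ≈ 0.7023
θ ≈ 45.39°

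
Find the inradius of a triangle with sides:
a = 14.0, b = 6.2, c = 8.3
s = (a+b+c)/2 = (14.0+6.2+8.3)/2 = 14.25
Area = √(s(s-a)(s-b)(s-c)) = √(14.25·0.25·8.05·5.95) = 13.0627
r = Area/s = 13.0627/14.25 = 0.9167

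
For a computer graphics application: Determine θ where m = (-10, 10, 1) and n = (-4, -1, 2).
m·n = 32, |m|² = 201, |n|² = 21
cos θ = 32/√4221 ≈ 0.4925
θ ≈ 60.49°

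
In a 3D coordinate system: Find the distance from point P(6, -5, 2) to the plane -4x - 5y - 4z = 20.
d = |(-4)(6) + (-5)(-5) + (-4)(2) - (20)| / √((-4)² + (-5)² + (-4)²) = 27/√57 = 3.576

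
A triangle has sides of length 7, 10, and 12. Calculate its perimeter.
Perimeter = sum of all sides
Perimeter = 7 + 10 + 12
Perimeter = 29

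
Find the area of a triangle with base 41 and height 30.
Area = (1/2) * base * height
Area = (1/2) * 41 * 30
Area = 615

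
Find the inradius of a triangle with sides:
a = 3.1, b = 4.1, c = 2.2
s = (a+b+c)/2 = (3.1+4.1+2.2)/2 = 4.7
Area = √(s(s-a)(s-b)(s-c)) = √(4.7·1.6·0.6·2.5) = 3.35857
r = Area/s = 3.35857/4.7 = 0.7146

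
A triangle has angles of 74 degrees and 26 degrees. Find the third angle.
Sum of angles in a triangle = 180 degrees
Third angle = 180 - 74 - 26
Third angle = 80 degrees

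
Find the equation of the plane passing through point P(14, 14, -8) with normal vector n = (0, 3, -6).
d = n·P = (0)(14) + (3)(14) + (-6)(-8) = 90
Plane: 3y - 6z = 90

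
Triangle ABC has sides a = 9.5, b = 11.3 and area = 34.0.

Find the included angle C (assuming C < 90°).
Area = ½ab·sin(C)  →  sin(C) = 2·Area/(ab)
sin(C) = 2·34.0/(9.5·11.3) = 0.633442
C = arcsin(0.633442) = 39.3°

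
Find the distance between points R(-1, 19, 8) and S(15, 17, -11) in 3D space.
d = √[(16)² + (-2)² + (-19)²] = √621 = 24.92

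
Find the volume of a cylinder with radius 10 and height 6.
Volume = pi * r² * h
Volume = pi * 10² * 6
Volume = pi * 100 * 6
Volume = pi * 600
Volume = 1884.96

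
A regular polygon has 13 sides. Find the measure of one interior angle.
Interior angle of a regular n-gon = (n-2)*180/n
Interior angle = (13-2)*180/13
Interior angle = 11*180/13
Interior angle = 1980/13
Interior angle = 152.31 degrees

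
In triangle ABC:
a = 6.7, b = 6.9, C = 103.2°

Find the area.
Using A = ½ab·sin(C):
A = ½·6.7·6.9·sin(103.2°) = ½·46.23·0.973579 = 22.5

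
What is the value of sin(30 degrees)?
sin(30 degrees) = 1/2
Decimal approximation: 0.5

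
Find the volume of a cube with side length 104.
Volume = s³
Volume = 104³
Volume = 1124864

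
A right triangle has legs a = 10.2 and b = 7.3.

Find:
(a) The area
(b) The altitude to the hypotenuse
(a) Area = ½ab = ½·10.2·7.3 = 37.23
(b) Hypotenuse c = √(10.2² + 7.3²) = √157.33 = 12.5431
    Area = ½·c·h_c  →  h_c = 2·Area/c = 2·37.23/12.5431 = 5.936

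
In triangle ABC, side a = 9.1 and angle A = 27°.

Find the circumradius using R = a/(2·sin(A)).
R = a/(2·sin(A)) = 9.1/(2·sin(27°))
R = 9.1/(2·0.453990) = 9.1/0.907981 = 10.02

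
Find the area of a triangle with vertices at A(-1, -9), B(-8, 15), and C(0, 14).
Using the coordinate formula: Area = (1/2)|x₁(y₂-y₃) + x₂(y₃-y₁) + x₃(y₁-y₂)|
Area = (1/2)|(-1)(15-14) + (-8)(14-(-9)) + 0((-9)-15)|
Area = (1/2)|(-1)*1 + (-8)*23 + 0*(-24)|
Area = (1/2)|(-1) + (-184) + 0|
Area = (1/2)*185 = 92.50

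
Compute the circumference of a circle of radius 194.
Circumference = 2 * pi * r
Circumference = 2 * pi * 194
Circumference = 1218.94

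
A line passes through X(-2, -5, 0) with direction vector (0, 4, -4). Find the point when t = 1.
P(1) = (-2 + 0(1), -5 + 4(1), 0 + (-4)(1)) = (-2, -1, -4)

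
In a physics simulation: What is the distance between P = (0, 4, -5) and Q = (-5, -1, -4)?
d = √[(-5)² + (-5)² + (1)²] = √51 = 7.141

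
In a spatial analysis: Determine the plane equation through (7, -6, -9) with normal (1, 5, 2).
d = n·P = (1)(7) + (5)(-6) + (2)(-9) = -41
Plane: x + 5y + 2z = -41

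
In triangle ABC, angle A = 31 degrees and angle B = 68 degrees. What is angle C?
Sum of angles in a triangle = 180 degrees
Third angle = 180 - 31 - 68
Third angle = 81 degrees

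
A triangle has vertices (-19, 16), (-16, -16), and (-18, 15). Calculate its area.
Using the coordinate formula: Area = (1/2)|x₁(y₂-y₃) + x₂(y₃-y₁) + x₃(y₁-y₂)|
Area = (1/2)|(-19)((-16)-15) + (-16)(15-16) + (-18)(16-(-16))|
Area = (1/2)|(-19)*(-31) + (-16)*(-1) + (-18)*32|
Area = (1/2)|589 + 16 + (-576)|
Area = (1/2)*29 = 14.50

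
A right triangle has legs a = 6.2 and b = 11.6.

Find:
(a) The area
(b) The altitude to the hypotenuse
(a) Area = ½ab = ½·6.2·11.6 = 35.96
(b) Hypotenuse c = √(6.2² + 11.6²) = √173 = 13.1529
    Area = ½·c·h_c  →  h_c = 2·Area/c = 2·35.96/13.1529 = 5.468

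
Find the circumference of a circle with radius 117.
Circumference = 2 * pi * r
Circumference = 2 * pi * 117
Circumference = 735.13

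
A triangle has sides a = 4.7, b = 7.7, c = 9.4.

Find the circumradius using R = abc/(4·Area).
s = (a+b+c)/2 = 10.9
Area = √(s(s-a)(s-b)(s-c)) = √(10.9·6.2·3.2·1.5) = 18.0107
R = abc/(4·Area) = (4.7·7.7·9.4)/(4·18.0107) = 340.186/72.0428 = 4.722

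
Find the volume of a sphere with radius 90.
Volume = (4/3) * pi * r³
Volume = (4/3) * pi * 90³
Volume = (4/3) * pi * 729000
Volume = 3053628.06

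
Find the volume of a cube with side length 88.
Volume = s³
Volume = 88³
Volume = 681472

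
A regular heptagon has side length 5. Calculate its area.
For a regular 7-gon with side length s = 5:
Apothem a = s / (2*tan(pi/7)) = 5 / (2*tan(pi/7)) ≈ 5.1913
Perimeter P = 7 * 5 = 35
Area = (1/2) * P * a = (1/2) * 35 * 5.1913 = 90.85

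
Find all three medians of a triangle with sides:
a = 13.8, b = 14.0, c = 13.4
Using m_x = ½√(2y² + 2z² - x²):
m_a = ½√(2·14.0² + 2·13.4² - 13.8²) = ½√560.68 = 11.84
m_b = ½√(2·13.8² + 2·13.4² - 14.0²) = ½√544 = 11.66
m_c = ½√(2·13.8² + 2·14.0² - 13.4²) = ½√593.32 = 12.18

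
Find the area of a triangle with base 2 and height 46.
Area = (1/2) * base * height
Area = (1/2) * 2 * 46
Area = 46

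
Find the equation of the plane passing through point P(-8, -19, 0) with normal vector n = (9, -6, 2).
d = n·P = (9)(-8) + (-6)(-19) + (2)(0) = 42
Plane: 9x - 6y + 2z = 42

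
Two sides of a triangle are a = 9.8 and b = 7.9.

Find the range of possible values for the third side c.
By the triangle inequality: |a - b| < c < a + b
|9.8 - 7.9| < c < 9.8 + 7.9
1.9 < c < 17.7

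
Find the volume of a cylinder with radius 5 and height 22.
Volume = pi * r² * h
Volume = pi * 5² * 22
Volume = pi * 25 * 22
Volume = pi * 550
Volume = 1727.88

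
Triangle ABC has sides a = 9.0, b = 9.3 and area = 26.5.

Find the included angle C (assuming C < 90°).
Area = ½ab·sin(C)  →  sin(C) = 2·Area/(ab)
sin(C) = 2·26.5/(9.0·9.3) = 0.633214
C = arcsin(0.633214) = 39.29°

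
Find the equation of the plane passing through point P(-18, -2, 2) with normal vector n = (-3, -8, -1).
d = n·P = (-3)(-18) + (-8)(-2) + (-1)(2) = 68
Plane: -3x - 8y - z = 68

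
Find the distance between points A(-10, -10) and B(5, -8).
Using the distance formula: d = sqrt((x₂-x₁)² + (y₂-y₁)²)
dx = 5 - (-10) = 15
dy = (-8) - (-10) = 2
d = sqrt(15² + 2²) = sqrt(225 + 4) = sqrt(229) = 15.13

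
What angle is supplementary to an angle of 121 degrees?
Supplementary angles sum to 180 degrees.
Other angle = 180 - 121
Other angle = 59 degrees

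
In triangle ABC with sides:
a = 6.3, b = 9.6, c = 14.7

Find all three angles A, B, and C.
By the law of cosines:
cos(A) = (b² + c² - a²)/(2bc) = 0.951531  →  A = 17.91°
cos(B) = (a² + c² - b²)/(2ac) = 0.883382  →  B = 27.95°
cos(C) = (a² + b² - c²)/(2ab) = -0.696429  →  C = 134.1°
Check: A + B + C = 180.0° ✓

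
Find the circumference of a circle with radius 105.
Circumference = 2 * pi * r
Circumference = 2 * pi * 105
Circumference = 659.73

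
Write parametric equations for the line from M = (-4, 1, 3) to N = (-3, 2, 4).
Direction vector d = N - M = (1, 1, 1)
x = -4 + t, y = 1 + t, z = 3 + t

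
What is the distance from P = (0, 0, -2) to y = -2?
d = |0(0) + 1(0) + 0(-2) - (-2)| / √(0² + 1² + 0²) = 2/√1 = 2.0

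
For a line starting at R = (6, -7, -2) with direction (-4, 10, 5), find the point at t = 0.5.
P(0.5) = (6 + (-4)(0.5), -7 + 10(0.5), -2 + 5(0.5)) = (4, -2, 0.5)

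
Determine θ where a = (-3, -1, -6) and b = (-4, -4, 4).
a·b = -8, |a|² = 46, |b|² = 48
cos θ = -8/√2208 ≈ -0.1703
θ ≈ 99.8°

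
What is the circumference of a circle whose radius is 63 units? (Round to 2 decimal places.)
Circumference = 2 * pi * r
Circumference = 2 * pi * 63
Circumference = 395.84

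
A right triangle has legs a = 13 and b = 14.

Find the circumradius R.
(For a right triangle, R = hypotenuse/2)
Hypotenuse c = √(13² + 14²) = √365 = 19.105
R = c/2 = 9.552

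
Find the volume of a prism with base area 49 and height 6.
Volume = base area * height
Volume = 49 * 6
Volume = 294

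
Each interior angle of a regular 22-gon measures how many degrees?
Interior angle of a regular n-gon = (n-2)*180/n
Interior angle = (22-2)*180/22
Interior angle = 20*180/22
Interior angle = 3600/22
Interior angle = 163.64 degrees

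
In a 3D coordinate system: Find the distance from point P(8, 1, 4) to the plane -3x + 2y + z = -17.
d = |(-3)(8) + 2(1) + 1(4) - (-17)| / √((-3)² + 2² + 1²) = 1/√14 = 0.2673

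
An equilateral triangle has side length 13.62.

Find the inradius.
For an equilateral triangle, r = s/(2√3) where s is the side.
r = 13.62/(2√3) = 13.62/3.464102 = 3.932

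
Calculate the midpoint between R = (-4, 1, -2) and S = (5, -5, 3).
Midpoint = ((-4+5)/2, (1-5)/2, (-2+3)/2) = (0.5, -2, 0.5)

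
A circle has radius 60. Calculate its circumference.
Circumference = 2 * pi * r
Circumference = 2 * pi * 60
Circumference = 376.99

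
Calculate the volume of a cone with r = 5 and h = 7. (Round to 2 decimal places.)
Volume = (1/3) * pi * r² * h
Volume = (1/3) * pi * 5² * 7
Volume = (1/3) * pi * 25 * 7
Volume = (1/3) * pi * 175
Volume = 183.26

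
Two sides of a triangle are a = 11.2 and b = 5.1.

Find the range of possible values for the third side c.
By the triangle inequality: |a - b| < c < a + b
|11.2 - 5.1| < c < 11.2 + 5.1
6.1 < c < 16.3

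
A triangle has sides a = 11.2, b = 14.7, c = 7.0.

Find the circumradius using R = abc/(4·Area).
s = (a+b+c)/2 = 16.45
Area = √(s(s-a)(s-b)(s-c)) = √(16.45·5.25·1.75·9.45) = 37.7918
R = abc/(4·Area) = (11.2·14.7·7.0)/(4·37.7918) = 1152.48/151.1672 = 7.624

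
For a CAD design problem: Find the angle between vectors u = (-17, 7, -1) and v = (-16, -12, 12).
u·v = 176, |u|² = 339, |v|² = 544
cos θ = 176/√184416 ≈ 0.4098
θ ≈ 65.81°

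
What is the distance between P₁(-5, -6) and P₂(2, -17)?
Using the distance formula: d = sqrt((x₂-x₁)² + (y₂-y₁)²)
dx = 2 - (-5) = 7
dy = (-17) - (-6) = -11
d = sqrt(7² + (-11)²) = sqrt(49 + 121) = sqrt(170) = 13.04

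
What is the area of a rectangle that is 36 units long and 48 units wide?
Area = length * width
Area = 36 * 48
Area = 1728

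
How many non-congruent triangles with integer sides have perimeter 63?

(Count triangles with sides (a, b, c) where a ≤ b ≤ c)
With a ≤ b ≤ c and a + b + c = 63, the triangle inequality a + b > c gives c < 63/2, so c ≤ 31.
Iterate a from 1 to ⌊p/3⌋ = 21; for each a, b ranges from a to ⌊(p−a)/2⌋ with c = p − a − b, keeping only c ≥ b.
Triples: (1, 31, 31), (2, 30, 31), (3, 29, 31), …
Count = 91 triangles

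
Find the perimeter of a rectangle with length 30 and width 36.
Perimeter = 2 * (length + width)
Perimeter = 2 * (30 + 36)
Perimeter = 2 * 66
Perimeter = 132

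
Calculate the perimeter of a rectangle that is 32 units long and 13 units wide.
Perimeter = 2 * (length + width)
Perimeter = 2 * (32 + 13)
Perimeter = 2 * 45
Perimeter = 90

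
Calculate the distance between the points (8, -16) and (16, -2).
Using the distance formula: d = sqrt((x₂-x₁)² + (y₂-y₁)²)
dx = 16 - 8 = 8
dy = (-2) - (-16) = 14
d = sqrt(8² + 14²) = sqrt(64 + 196) = sqrt(260) = 16.12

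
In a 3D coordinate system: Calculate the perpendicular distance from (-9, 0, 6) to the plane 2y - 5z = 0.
d = |0(-9) + 2(0) + (-5)(6) - (0)| / √(0² + 2² + (-5)²) = 30/√29 = 5.571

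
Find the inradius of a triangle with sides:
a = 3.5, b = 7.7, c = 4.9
s = (a+b+c)/2 = (3.5+7.7+4.9)/2 = 8.05
Area = √(s(s-a)(s-b)(s-c)) = √(8.05·4.55·0.35·3.15) = 6.35467
r = Area/s = 6.35467/8.05 = 0.7894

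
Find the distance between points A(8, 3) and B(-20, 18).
Using the distance formula: d = sqrt((x₂-x₁)² + (y₂-y₁)²)
dx = (-20) - 8 = -28
dy = 18 - 3 = 15
d = sqrt((-28)² + 15²) = sqrt(784 + 225) = sqrt(1009) = 31.76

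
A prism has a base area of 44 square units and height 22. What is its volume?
Volume = base area * height
Volume = 44 * 22
Volume = 968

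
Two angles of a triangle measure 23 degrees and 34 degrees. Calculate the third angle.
Sum of angles in a triangle = 180 degrees
Third angle = 180 - 23 - 34
Third angle = 123 degrees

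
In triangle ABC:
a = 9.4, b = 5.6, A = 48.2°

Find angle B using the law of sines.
sin(B)/b = sin(A)/a
sin(B) = b·sin(A)/a = 5.6·sin(48.2°)/9.4 = 0.444113
B = arcsin(0.444113) = 26.37°  (b ≤ a, so B ≤ A and the acute solution is unique)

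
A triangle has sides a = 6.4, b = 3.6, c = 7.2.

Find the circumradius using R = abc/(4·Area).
s = (a+b+c)/2 = 8.6
Area = √(s(s-a)(s-b)(s-c)) = √(8.6·2.2·5·1.4) = 11.5083
R = abc/(4·Area) = (6.4·3.6·7.2)/(4·11.5083) = 165.888/46.0332 = 3.604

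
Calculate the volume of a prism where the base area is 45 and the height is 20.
Volume = base area * height
Volume = 45 * 20
Volume = 900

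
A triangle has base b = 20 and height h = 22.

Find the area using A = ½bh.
A = ½·20·22 = 220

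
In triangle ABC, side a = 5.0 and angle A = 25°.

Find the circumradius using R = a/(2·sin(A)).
R = a/(2·sin(A)) = 5.0/(2·sin(25°))
R = 5.0/(2·0.422618) = 5.0/0.845237 = 5.916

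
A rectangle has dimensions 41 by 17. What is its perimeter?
Perimeter = 2 * (length + width)
Perimeter = 2 * (41 + 17)
Perimeter = 2 * 58
Perimeter = 116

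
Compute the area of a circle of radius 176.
Area = pi * r²
Area = pi * 176²
Area = pi * 30976
Area = 97313.97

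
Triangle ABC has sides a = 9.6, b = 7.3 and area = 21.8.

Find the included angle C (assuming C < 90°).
Area = ½ab·sin(C)  →  sin(C) = 2·Area/(ab)
sin(C) = 2·21.8/(9.6·7.3) = 0.622146
C = arcsin(0.622146) = 38.47°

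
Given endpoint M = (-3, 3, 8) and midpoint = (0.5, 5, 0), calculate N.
N = (2×0.5 - (-3), 2×5 - 3, 2×0 - 8) = (4, 7, -8)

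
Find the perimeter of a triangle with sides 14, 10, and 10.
Perimeter = sum of all sides
Perimeter = 14 + 10 + 10
Perimeter = 34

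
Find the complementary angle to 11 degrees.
Complementary angles sum to 90 degrees.
Other angle = 90 - 11
Other angle = 79 degrees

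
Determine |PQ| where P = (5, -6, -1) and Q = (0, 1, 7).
d = √[(-5)² + (7)² + (8)²] = √138 = 11.75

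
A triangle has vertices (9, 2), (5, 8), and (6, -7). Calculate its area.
Using the coordinate formula: Area = (1/2)|x₁(y₂-y₃) + x₂(y₃-y₁) + x₃(y₁-y₂)|
Area = (1/2)|9(8-(-7)) + 5((-7)-2) + 6(2-8)|
Area = (1/2)|9*15 + 5*(-9) + 6*(-6)|
Area = (1/2)|135 + (-45) + (-36)|
Area = (1/2)*54 = 27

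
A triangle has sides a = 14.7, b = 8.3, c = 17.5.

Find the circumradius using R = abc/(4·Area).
s = (a+b+c)/2 = 20.25
Area = √(s(s-a)(s-b)(s-c)) = √(20.25·5.55·11.95·2.75) = 60.7728
R = abc/(4·Area) = (14.7·8.3·17.5)/(4·60.7728) = 2135.175/243.0912 = 8.783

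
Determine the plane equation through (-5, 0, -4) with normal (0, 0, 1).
d = n·P = (0)(-5) + (0)(0) + (1)(-4) = -4
Plane: z = -4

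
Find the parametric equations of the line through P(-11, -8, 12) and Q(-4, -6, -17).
Direction vector d = Q - P = (7, 2, -29)
x = -11 + 7t, y = -8 + 2t, z = 12 - 29t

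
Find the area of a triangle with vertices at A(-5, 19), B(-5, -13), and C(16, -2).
Using the coordinate formula: Area = (1/2)|x₁(y₂-y₃) + x₂(y₃-y₁) + x₃(y₁-y₂)|
Area = (1/2)|(-5)((-13)-(-2)) + (-5)((-2)-19) + 16(19-(-13))|
Area = (1/2)|(-5)*(-11) + (-5)*(-21) + 16*32|
Area = (1/2)|55 + 105 + 512|
Area = (1/2)*672 = 336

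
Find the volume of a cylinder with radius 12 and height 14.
Volume = pi * r² * h
Volume = pi * 12² * 14
Volume = pi * 144 * 14
Volume = pi * 2016
Volume = 6333.45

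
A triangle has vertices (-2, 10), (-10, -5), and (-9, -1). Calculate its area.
Using the coordinate formula: Area = (1/2)|x₁(y₂-y₃) + x₂(y₃-y₁) + x₃(y₁-y₂)|
Area = (1/2)|(-2)((-5)-(-1)) + (-10)((-1)-10) + (-9)(10-(-5))|
Area = (1/2)|(-2)*(-4) + (-10)*(-11) + (-9)*15|
Area = (1/2)|8 + 110 + (-135)|
Area = (1/2)*17 = 8.50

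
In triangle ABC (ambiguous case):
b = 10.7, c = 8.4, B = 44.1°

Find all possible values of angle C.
sin(C)/c = sin(B)/b  →  sin(C) = c·sin(B)/b = 8.4·sin(44.1°)/10.7 = 0.546324
C₁ = arcsin(0.546324) = 33.12°,  C₂ = 180° - C₁ = 146.88°
Check C₂: A = 180° - 44.1° - 146.88° = -10.98° ≤ 0, rejected
C = 33.12° (one solution)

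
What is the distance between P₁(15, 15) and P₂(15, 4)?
Using the distance formula: d = sqrt((x₂-x₁)² + (y₂-y₁)²)
dx = 15 - 15 = 0
dy = 4 - 15 = -11
d = sqrt(0² + (-11)²) = sqrt(0 + 121) = sqrt(121) = 11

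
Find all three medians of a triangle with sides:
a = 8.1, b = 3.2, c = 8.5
Using m_x = ½√(2y² + 2z² - x²):
m_a = ½√(2·3.2² + 2·8.5² - 8.1²) = ½√99.37 = 4.984
m_b = ½√(2·8.1² + 2·8.5² - 3.2²) = ½√265.48 = 8.147
m_c = ½√(2·8.1² + 2·3.2² - 8.5²) = ½√79.45 = 4.457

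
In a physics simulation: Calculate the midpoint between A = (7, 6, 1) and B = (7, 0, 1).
Midpoint = ((7+7)/2, (6+0)/2, (1+1)/2) = (7, 3, 1)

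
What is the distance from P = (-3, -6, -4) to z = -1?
d = |0(-3) + 0(-6) + 1(-4) - (-1)| / √(0² + 0² + 1²) = 3/√1 = 3.0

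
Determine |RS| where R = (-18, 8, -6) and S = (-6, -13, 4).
d = √[(12)² + (-21)² + (10)²] = √685 = 26.17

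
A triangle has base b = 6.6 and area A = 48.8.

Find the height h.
A = ½bh  →  h = 2A/b
h = 2·48.8/6.6 = 14.79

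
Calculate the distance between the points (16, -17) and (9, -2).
Using the distance formula: d = sqrt((x₂-x₁)² + (y₂-y₁)²)
dx = 9 - 16 = -7
dy = (-2) - (-17) = 15
d = sqrt((-7)² + 15²) = sqrt(49 + 225) = sqrt(274) = 16.55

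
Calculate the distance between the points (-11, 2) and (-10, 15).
Using the distance formula: d = sqrt((x₂-x₁)² + (y₂-y₁)²)
dx = (-10) - (-11) = 1
dy = 15 - 2 = 13
d = sqrt(1² + 13²) = sqrt(1 + 169) = sqrt(170) = 13.04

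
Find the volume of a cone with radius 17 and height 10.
Volume = (1/3) * pi * r² * h
Volume = (1/3) * pi * 17² * 10
Volume = (1/3) * pi * 289 * 10
Volume = (1/3) * pi * 2890
Volume = 3026.40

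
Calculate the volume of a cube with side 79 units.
Volume = s³
Volume = 79³
Volume = 493039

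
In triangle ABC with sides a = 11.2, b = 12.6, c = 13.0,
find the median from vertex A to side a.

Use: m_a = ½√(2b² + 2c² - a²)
m_a = ½√(2·12.6² + 2·13.0² - 11.2²)
m_a = ½√(317.52 + 338 - 125.44) = ½√530.08 = 11.51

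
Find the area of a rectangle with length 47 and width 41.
Area = length * width
Area = 47 * 41
Area = 1927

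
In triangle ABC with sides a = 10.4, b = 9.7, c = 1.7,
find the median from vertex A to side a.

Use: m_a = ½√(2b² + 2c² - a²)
m_a = ½√(2·9.7² + 2·1.7² - 10.4²)
m_a = ½√(188.18 + 5.78 - 108.16) = ½√85.8 = 4.631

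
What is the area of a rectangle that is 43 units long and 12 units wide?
Area = length * width
Area = 43 * 12
Area = 516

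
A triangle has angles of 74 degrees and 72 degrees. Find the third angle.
Sum of angles in a triangle = 180 degrees
Third angle = 180 - 74 - 72
Third angle = 34 degrees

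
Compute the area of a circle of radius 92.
Area = pi * r²
Area = pi * 92²
Area = pi * 8464
Area = 26590.44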